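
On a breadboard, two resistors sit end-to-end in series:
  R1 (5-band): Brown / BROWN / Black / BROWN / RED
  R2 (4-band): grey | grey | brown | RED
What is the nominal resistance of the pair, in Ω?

R1: brown, brown, black → 110; brown ×10 → 1100 Ω.
R2: grey, grey → 88; brown ×10 → 880 Ω.
Series: 1100 + 880 = 1980 Ω.

1980 Ω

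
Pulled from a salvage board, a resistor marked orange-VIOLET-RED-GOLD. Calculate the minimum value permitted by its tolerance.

3515 Ω

Orange → 3 (first significant figure)
Violet → 7 (second significant figure)
Red → ×10^2 multiplier
Gold → ±5% tolerance
37 × 100 = 3700 Ω
Minimum = 3700 × (1 − 5/100) = 3515 Ω.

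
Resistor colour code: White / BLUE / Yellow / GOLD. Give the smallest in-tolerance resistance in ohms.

912000 Ω

White → 9 (first significant figure)
Blue → 6 (second significant figure)
Yellow → ×10^4 multiplier
Gold → ±5% tolerance
96 × 10000 = 960000 Ω
Smallest = 960000 × (1 − 5/100) = 912000 Ω.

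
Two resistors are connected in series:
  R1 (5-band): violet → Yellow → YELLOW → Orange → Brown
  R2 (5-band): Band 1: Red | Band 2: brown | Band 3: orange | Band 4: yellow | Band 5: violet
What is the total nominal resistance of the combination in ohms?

R1: violet, yellow, yellow → 744; orange ×10^3 → 744000 Ω.
R2: red, brown, orange → 213; yellow ×10^4 → 2130000 Ω.
Series: 744000 + 2130000 = 2874000 Ω.

2874000 Ω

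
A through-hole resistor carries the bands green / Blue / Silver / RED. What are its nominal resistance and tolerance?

0.56 Ω ±2%

Green → 5 (first significant figure)
Blue → 6 (second significant figure)
Silver → ×0.01 multiplier
Red → ±2% tolerance
56 × 0.01 = 0.56 Ω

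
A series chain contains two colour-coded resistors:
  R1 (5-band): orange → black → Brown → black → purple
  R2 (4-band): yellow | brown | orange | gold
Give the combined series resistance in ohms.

R1: orange, black, brown → 301; black ×1 → 301 Ω.
R2: yellow, brown → 41; orange ×10^3 → 41000 Ω.
Series: 301 + 41000 = 41301 Ω.

41301 Ω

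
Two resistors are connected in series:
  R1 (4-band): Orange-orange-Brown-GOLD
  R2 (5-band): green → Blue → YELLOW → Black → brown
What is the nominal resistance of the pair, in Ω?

894 Ω

R1: orange, orange → 33; brown ×10 → 330 Ω.
R2: green, blue, yellow → 564; black ×1 → 564 Ω.
Series: 330 + 564 = 894 Ω.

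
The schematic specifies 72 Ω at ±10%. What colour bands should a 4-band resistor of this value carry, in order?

violet, red, black, silver

72 Ω = 72 × 10^0.
7 → violet
2 → red
Multiplier 10^0 → black.
±10% tolerance → silver.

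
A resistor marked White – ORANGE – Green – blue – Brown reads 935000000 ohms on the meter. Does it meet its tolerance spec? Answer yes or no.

yes

White → 9 (first significant figure)
Orange → 3 (second significant figure)
Green → 5 (third significant figure)
Blue → ×10^6 multiplier
Brown → ±1% tolerance
935 × 1000000 = 935000000 Ω
Allowed range: 925650000 Ω to 944350000 Ω.
935000000 ohms lies inside that range.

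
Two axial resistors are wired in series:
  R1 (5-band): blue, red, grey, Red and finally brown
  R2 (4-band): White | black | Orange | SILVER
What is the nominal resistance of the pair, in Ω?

R1: blue, red, grey → 628; red ×10^2 → 62800 Ω.
R2: white, black → 90; orange ×10^3 → 90000 Ω.
Series: 62800 + 90000 = 152800 Ω.

152800 Ω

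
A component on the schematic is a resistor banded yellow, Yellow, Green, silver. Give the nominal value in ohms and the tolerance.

4400000 Ω ±10%

Yellow → 4 (first significant figure)
Yellow → 4 (second significant figure)
Green → ×10^5 multiplier
Silver → ±10% tolerance
44 × 100000 = 4400000 Ω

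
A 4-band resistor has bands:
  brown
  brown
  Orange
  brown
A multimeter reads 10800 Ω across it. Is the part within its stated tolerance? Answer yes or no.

Brown → 1 (first significant figure)
Brown → 1 (second significant figure)
Orange → ×10^3 multiplier
Brown → ±1% tolerance
11 × 1000 = 11000 Ω
Allowed range: 10890 Ω to 11110 Ω.
10800 Ω lies outside that range.

no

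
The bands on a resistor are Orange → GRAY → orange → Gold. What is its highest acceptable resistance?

39900 Ω

Orange → 3 (first significant figure)
Grey → 8 (second significant figure)
Orange → ×10^3 multiplier
Gold → ±5% tolerance
38 × 1000 = 38000 Ω
Highest = 38000 × (1 + 5/100) = 39900 Ω.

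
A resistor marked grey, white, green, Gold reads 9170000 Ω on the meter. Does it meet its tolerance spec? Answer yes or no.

Grey → 8 (first significant figure)
White → 9 (second significant figure)
Green → ×10^5 multiplier
Gold → ±5% tolerance
89 × 100000 = 8900000 Ω
Allowed range: 8455000 Ω to 9345000 Ω.
9170000 Ω lies inside that range.

yes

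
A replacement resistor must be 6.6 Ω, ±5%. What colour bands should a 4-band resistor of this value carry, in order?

6.6 Ω = 66 × 10^-1.
6 → blue
6 → blue
Multiplier 10^-1 → gold.
±5% tolerance → gold.

blue, blue, gold, gold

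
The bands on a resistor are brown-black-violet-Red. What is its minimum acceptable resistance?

98000000 Ω

Brown → 1 (first significant figure)
Black → 0 (second significant figure)
Violet → ×10^7 multiplier
Red → ±2% tolerance
10 × 10000000 = 100000000 Ω
Minimum = 100000000 × (1 − 2/100) = 98000000 Ω.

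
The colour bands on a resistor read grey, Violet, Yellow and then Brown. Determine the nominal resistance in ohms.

Grey → 8 (first significant figure)
Violet → 7 (second significant figure)
Yellow → ×10^4 multiplier
87 × 10000 = 870000 Ω

870000 Ω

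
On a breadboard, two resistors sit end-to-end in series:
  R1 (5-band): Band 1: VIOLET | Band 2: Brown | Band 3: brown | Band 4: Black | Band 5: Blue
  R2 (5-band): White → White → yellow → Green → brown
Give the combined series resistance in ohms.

R1: violet, brown, brown → 711; black ×1 → 711 Ω.
R2: white, white, yellow → 994; green ×10^5 → 99400000 Ω.
Series: 711 + 99400000 = 99400711 Ω.

99400711 Ω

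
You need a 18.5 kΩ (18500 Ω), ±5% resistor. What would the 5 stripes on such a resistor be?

brown, grey, green, red, gold

18500 Ω = 185 × 10^2.
1 → brown
8 → grey
5 → green
Multiplier 10^2 → red.
±5% tolerance → gold.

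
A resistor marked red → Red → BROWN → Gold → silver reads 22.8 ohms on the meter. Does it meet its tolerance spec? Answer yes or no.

Red → 2 (first significant figure)
Red → 2 (second significant figure)
Brown → 1 (third significant figure)
Gold → ×0.1 multiplier
Silver → ±10% tolerance
221 × 0.1 = 22.1 Ω
Allowed range: 19.89 Ω to 24.31 Ω.
22.8 ohms lies inside that range.

yes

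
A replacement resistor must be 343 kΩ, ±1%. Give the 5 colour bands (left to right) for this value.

343000 Ω = 343 × 10^3.
3 → orange
4 → yellow
3 → orange
Multiplier 10^3 → orange.
±1% tolerance → brown.

orange, yellow, orange, orange, brown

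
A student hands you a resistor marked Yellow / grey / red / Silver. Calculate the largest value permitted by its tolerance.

Yellow → 4 (first significant figure)
Grey → 8 (second significant figure)
Red → ×10^2 multiplier
Silver → ±10% tolerance
48 × 100 = 4800 Ω
Largest = 4800 × (1 + 10/100) = 5280 Ω.

5280 Ω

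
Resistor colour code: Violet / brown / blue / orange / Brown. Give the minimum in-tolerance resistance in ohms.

Violet → 7 (first significant figure)
Brown → 1 (second significant figure)
Blue → 6 (third significant figure)
Orange → ×10^3 multiplier
Brown → ±1% tolerance
716 × 1000 = 716000 Ω
Minimum = 716000 × (1 − 1/100) = 708840 Ω.

708840 Ω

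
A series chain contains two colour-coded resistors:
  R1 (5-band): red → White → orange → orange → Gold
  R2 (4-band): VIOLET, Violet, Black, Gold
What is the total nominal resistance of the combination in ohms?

293077 Ω

R1: red, white, orange → 293; orange ×10^3 → 293000 Ω.
R2: violet, violet → 77; black ×1 → 77 Ω.
Series: 293000 + 77 = 293077 Ω.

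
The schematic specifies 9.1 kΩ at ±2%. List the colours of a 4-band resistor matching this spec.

white, brown, red, red

9100 Ω = 91 × 10^2.
9 → white
1 → brown
Multiplier 10^2 → red.
±2% tolerance → red.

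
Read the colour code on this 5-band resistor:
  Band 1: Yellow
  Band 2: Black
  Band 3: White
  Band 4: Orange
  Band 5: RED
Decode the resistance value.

Yellow → 4 (first significant figure)
Black → 0 (second significant figure)
White → 9 (third significant figure)
Orange → ×10^3 multiplier
409 × 1000 = 409000 Ω

409000 Ω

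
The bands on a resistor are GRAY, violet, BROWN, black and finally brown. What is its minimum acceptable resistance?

862.29 Ω

Grey → 8 (first significant figure)
Violet → 7 (second significant figure)
Brown → 1 (third significant figure)
Black → ×1 multiplier
Brown → ±1% tolerance
871 × 1 = 871 Ω
Minimum = 871 × (1 − 1/100) = 862.29 Ω.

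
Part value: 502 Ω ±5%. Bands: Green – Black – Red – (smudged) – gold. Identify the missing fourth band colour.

502 Ω = 502 × 10^0.
The fourth band is the multiplier, 10^0, which is black.

black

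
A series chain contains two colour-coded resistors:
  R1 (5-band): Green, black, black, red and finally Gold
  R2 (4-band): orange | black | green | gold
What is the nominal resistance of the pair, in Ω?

3050000 Ω

R1: green, black, black → 500; red ×10^2 → 50000 Ω.
R2: orange, black → 30; green ×10^5 → 3000000 Ω.
Series: 50000 + 3000000 = 3050000 Ω.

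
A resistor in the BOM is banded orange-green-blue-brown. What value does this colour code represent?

Orange → 3 (first significant figure)
Green → 5 (second significant figure)
Blue → ×10^6 multiplier
35 × 1000000 = 35000000 Ω

35000000 Ω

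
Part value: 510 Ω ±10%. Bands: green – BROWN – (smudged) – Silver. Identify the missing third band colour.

brown

510 Ω = 51 × 10^1.
The third band is the multiplier, 10^1, which is brown.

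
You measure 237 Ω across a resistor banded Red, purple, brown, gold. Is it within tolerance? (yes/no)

no

Red → 2 (first significant figure)
Violet → 7 (second significant figure)
Brown → ×10 multiplier
Gold → ±5% tolerance
27 × 10 = 270 Ω
Allowed range: 256.5 Ω to 283.5 Ω.
237 Ω lies outside that range.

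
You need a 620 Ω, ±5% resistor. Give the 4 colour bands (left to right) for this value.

blue, red, brown, gold

620 Ω = 62 × 10^1.
6 → blue
2 → red
Multiplier 10^1 → brown.
±5% tolerance → gold.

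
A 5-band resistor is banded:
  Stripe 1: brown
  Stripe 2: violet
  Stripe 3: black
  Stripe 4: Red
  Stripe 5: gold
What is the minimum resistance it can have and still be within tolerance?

16150 Ω

Brown → 1 (first significant figure)
Violet → 7 (second significant figure)
Black → 0 (third significant figure)
Red → ×10^2 multiplier
Gold → ±5% tolerance
170 × 100 = 17000 Ω
Minimum = 17000 × (1 − 5/100) = 16150 Ω.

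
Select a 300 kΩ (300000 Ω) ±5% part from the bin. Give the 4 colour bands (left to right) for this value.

300000 Ω = 30 × 10^4.
3 → orange
0 → black
Multiplier 10^4 → yellow.
±5% tolerance → gold.

orange, black, yellow, gold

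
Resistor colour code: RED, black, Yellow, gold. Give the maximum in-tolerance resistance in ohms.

210000 Ω

Red → 2 (first significant figure)
Black → 0 (second significant figure)
Yellow → ×10^4 multiplier
Gold → ±5% tolerance
20 × 10000 = 200000 Ω
Maximum = 200000 × (1 + 5/100) = 210000 Ω.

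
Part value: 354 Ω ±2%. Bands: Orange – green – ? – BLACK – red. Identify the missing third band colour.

354 Ω = 354 × 10^0.
The third band gives digit 4 of the significand, and 4 is yellow.

yellow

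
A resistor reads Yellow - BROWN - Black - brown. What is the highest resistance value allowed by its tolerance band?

Yellow → 4 (first significant figure)
Brown → 1 (second significant figure)
Black → ×1 multiplier
Brown → ±1% tolerance
41 × 1 = 41 Ω
Highest = 41 × (1 + 1/100) = 41.41 Ω.

41.41 Ω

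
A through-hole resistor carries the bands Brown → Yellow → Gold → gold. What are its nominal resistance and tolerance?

1.4 Ω ±5%

Brown → 1 (first significant figure)
Yellow → 4 (second significant figure)
Gold → ×0.1 multiplier
Gold → ±5% tolerance
14 × 0.1 = 1.4 Ω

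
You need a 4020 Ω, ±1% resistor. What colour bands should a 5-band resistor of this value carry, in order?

4020 Ω = 402 × 10^1.
4 → yellow
0 → black
2 → red
Multiplier 10^1 → brown.
±1% tolerance → brown.

yellow, black, red, brown, brown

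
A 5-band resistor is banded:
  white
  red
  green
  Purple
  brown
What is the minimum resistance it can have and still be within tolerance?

9157500000 Ω

White → 9 (first significant figure)
Red → 2 (second significant figure)
Green → 5 (third significant figure)
Violet → ×10^7 multiplier
Brown → ±1% tolerance
925 × 10000000 = 9250000000 Ω
Minimum = 9250000000 × (1 − 1/100) = 9157500000 Ω.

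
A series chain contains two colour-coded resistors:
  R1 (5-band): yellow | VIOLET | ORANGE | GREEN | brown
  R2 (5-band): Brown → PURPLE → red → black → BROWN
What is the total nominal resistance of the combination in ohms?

47300172 Ω

R1: yellow, violet, orange → 473; green ×10^5 → 47300000 Ω.
R2: brown, violet, red → 172; black ×1 → 172 Ω.
Series: 47300000 + 172 = 47300172 Ω.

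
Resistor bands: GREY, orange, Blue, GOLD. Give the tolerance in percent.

±5%

The last band, gold, is the tolerance band.
Gold corresponds to ±5%.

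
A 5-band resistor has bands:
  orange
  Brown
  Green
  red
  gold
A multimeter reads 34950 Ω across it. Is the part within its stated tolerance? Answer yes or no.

no

Orange → 3 (first significant figure)
Brown → 1 (second significant figure)
Green → 5 (third significant figure)
Red → ×10^2 multiplier
Gold → ±5% tolerance
315 × 100 = 31500 Ω
Allowed range: 29925 Ω to 33075 Ω.
34950 Ω lies outside that range.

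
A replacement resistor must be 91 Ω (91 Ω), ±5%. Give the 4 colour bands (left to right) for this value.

91 Ω = 91 × 10^0.
9 → white
1 → brown
Multiplier 10^0 → black.
±5% tolerance → gold.

white, brown, black, gold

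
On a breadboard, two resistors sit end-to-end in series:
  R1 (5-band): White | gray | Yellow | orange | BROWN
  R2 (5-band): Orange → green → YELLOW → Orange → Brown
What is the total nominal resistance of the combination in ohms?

1338000 Ω

R1: white, grey, yellow → 984; orange ×10^3 → 984000 Ω.
R2: orange, green, yellow → 354; orange ×10^3 → 354000 Ω.
Series: 984000 + 354000 = 1338000 Ω.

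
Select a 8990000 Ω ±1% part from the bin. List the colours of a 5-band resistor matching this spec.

8990000 Ω = 899 × 10^4.
8 → grey
9 → white
9 → white
Multiplier 10^4 → yellow.
±1% tolerance → brown.

grey, white, white, yellow, brown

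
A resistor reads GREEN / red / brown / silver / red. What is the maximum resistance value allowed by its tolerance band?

5.3142 Ω

Green → 5 (first significant figure)
Red → 2 (second significant figure)
Brown → 1 (third significant figure)
Silver → ×0.01 multiplier
Red → ±2% tolerance
521 × 0.01 = 5.21 Ω
Maximum = 5.21 × (1 + 2/100) = 5.3142 Ω.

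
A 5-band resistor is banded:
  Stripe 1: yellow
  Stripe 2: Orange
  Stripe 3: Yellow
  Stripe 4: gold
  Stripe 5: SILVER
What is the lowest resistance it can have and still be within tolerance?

39.06 Ω

Yellow → 4 (first significant figure)
Orange → 3 (second significant figure)
Yellow → 4 (third significant figure)
Gold → ×0.1 multiplier
Silver → ±10% tolerance
434 × 0.1 = 43.4 Ω
Lowest = 43.4 × (1 − 10/100) = 39.06 Ω.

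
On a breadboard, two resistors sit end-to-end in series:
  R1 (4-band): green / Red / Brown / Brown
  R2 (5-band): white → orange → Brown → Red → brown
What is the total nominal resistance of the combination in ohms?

R1: green, red → 52; brown ×10 → 520 Ω.
R2: white, orange, brown → 931; red ×10^2 → 93100 Ω.
Series: 520 + 93100 = 93620 Ω.

93620 Ω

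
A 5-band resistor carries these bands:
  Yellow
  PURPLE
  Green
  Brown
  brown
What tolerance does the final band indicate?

The last band, brown, is the tolerance band.
Brown corresponds to ±1%.

±1%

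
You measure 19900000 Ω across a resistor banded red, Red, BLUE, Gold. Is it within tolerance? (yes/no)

Red → 2 (first significant figure)
Red → 2 (second significant figure)
Blue → ×10^6 multiplier
Gold → ±5% tolerance
22 × 1000000 = 22000000 Ω
Allowed range: 20900000 Ω to 23100000 Ω.
19900000 Ω lies outside that range.

no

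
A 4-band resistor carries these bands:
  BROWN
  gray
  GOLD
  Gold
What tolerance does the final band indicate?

±5%

The last band, gold, is the tolerance band.
Gold corresponds to ±5%.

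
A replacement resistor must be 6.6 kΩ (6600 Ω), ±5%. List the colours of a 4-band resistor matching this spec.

blue, blue, red, gold

6600 Ω = 66 × 10^2.
6 → blue
6 → blue
Multiplier 10^2 → red.
±5% tolerance → gold.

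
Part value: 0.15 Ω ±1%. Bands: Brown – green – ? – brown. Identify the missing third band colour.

silver

0.15 Ω = 15 × 10^-2.
The third band is the multiplier, 10^-2, which is silver.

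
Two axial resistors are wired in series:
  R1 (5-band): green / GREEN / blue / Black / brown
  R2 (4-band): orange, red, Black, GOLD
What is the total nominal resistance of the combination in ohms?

588 Ω

R1: green, green, blue → 556; black ×1 → 556 Ω.
R2: orange, red → 32; black ×1 → 32 Ω.
Series: 556 + 32 = 588 Ω.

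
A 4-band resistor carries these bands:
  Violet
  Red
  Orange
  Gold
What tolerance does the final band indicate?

±5%

The last band, gold, is the tolerance band.
Gold corresponds to ±5%.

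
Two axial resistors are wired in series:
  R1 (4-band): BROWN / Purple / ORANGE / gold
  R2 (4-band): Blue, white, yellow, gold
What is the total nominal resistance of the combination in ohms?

707000 Ω

R1: brown, violet → 17; orange ×10^3 → 17000 Ω.
R2: blue, white → 69; yellow ×10^4 → 690000 Ω.
Series: 17000 + 690000 = 707000 Ω.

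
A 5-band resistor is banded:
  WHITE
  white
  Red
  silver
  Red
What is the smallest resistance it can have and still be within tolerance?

White → 9 (first significant figure)
White → 9 (second significant figure)
Red → 2 (third significant figure)
Silver → ×0.01 multiplier
Red → ±2% tolerance
992 × 0.01 = 9.92 Ω
Smallest = 9.92 × (1 − 2/100) = 9.7216 Ω.

9.7216 Ω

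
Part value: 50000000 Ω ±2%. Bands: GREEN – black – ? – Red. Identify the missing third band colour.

blue

50000000 Ω = 50 × 10^6.
The third band is the multiplier, 10^6, which is blue.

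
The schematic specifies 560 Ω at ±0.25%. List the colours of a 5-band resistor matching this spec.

green, blue, black, black, blue

560 Ω = 560 × 10^0.
5 → green
6 → blue
0 → black
Multiplier 10^0 → black.
±0.25% tolerance → blue.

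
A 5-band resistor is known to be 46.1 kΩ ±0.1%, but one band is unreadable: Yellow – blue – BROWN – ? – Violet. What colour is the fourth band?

46100 Ω = 461 × 10^2.
The fourth band is the multiplier, 10^2, which is red.

red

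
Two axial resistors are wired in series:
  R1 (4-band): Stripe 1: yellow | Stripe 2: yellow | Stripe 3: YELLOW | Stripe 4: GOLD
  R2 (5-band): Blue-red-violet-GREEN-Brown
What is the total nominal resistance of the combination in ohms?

63140000 Ω

R1: yellow, yellow → 44; yellow ×10^4 → 440000 Ω.
R2: blue, red, violet → 627; green ×10^5 → 62700000 Ω.
Series: 440000 + 62700000 = 63140000 Ω.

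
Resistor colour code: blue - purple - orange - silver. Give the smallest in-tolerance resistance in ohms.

60300 Ω

Blue → 6 (first significant figure)
Violet → 7 (second significant figure)
Orange → ×10^3 multiplier
Silver → ±10% tolerance
67 × 1000 = 67000 Ω
Smallest = 67000 × (1 − 10/100) = 60300 Ω.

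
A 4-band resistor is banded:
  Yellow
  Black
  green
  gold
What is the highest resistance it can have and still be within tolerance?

Yellow → 4 (first significant figure)
Black → 0 (second significant figure)
Green → ×10^5 multiplier
Gold → ±5% tolerance
40 × 100000 = 4000000 Ω
Highest = 4000000 × (1 + 5/100) = 4200000 Ω.

4200000 Ω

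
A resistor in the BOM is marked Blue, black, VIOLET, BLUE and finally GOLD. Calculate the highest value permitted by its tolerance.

637350000 Ω

Blue → 6 (first significant figure)
Black → 0 (second significant figure)
Violet → 7 (third significant figure)
Blue → ×10^6 multiplier
Gold → ±5% tolerance
607 × 1000000 = 607000000 Ω
Highest = 607000000 × (1 + 5/100) = 637350000 Ω.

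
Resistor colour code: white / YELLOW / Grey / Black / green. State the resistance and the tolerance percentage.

White → 9 (first significant figure)
Yellow → 4 (second significant figure)
Grey → 8 (third significant figure)
Black → ×1 multiplier
Green → ±0.5% tolerance
948 × 1 = 948 Ω

948 Ω ±0.5%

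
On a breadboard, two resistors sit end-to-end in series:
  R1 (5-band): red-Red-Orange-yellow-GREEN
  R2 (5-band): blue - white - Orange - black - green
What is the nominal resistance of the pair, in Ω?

R1: red, red, orange → 223; yellow ×10^4 → 2230000 Ω.
R2: blue, white, orange → 693; black ×1 → 693 Ω.
Series: 2230000 + 693 = 2230693 Ω.

2230693 Ω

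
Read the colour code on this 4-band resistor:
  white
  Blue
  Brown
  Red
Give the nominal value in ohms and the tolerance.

White → 9 (first significant figure)
Blue → 6 (second significant figure)
Brown → ×10 multiplier
Red → ±2% tolerance
96 × 10 = 960 Ω

960 Ω ±2%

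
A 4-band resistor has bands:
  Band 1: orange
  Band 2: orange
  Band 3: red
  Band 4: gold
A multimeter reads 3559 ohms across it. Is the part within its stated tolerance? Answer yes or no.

Orange → 3 (first significant figure)
Orange → 3 (second significant figure)
Red → ×10^2 multiplier
Gold → ±5% tolerance
33 × 100 = 3300 Ω
Allowed range: 3135 Ω to 3465 Ω.
3559 ohms lies outside that range.

no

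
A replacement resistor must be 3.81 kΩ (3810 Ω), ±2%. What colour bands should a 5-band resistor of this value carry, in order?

3810 Ω = 381 × 10^1.
3 → orange
8 → grey
1 → brown
Multiplier 10^1 → brown.
±2% tolerance → red.

orange, grey, brown, brown, red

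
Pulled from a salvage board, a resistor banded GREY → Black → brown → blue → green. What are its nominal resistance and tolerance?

801000000 Ω ±0.5%

Grey → 8 (first significant figure)
Black → 0 (second significant figure)
Brown → 1 (third significant figure)
Blue → ×10^6 multiplier
Green → ±0.5% tolerance
801 × 1000000 = 801000000 Ω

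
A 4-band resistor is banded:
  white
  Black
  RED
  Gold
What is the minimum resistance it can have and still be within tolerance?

White → 9 (first significant figure)
Black → 0 (second significant figure)
Red → ×10^2 multiplier
Gold → ±5% tolerance
90 × 100 = 9000 Ω
Minimum = 9000 × (1 − 5/100) = 8550 Ω.

8550 Ω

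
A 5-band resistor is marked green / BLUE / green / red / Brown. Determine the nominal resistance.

Green → 5 (first significant figure)
Blue → 6 (second significant figure)
Green → 5 (third significant figure)
Red → ×10^2 multiplier
565 × 100 = 56500 Ω

56500 Ω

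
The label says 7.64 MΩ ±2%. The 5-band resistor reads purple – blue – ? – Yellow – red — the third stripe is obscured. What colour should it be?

yellow

7640000 Ω = 764 × 10^4.
The third band gives digit 4 of the significand, and 4 is yellow.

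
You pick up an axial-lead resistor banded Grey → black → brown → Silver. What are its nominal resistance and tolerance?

800 Ω ±10%

Grey → 8 (first significant figure)
Black → 0 (second significant figure)
Brown → ×10 multiplier
Silver → ±10% tolerance
80 × 10 = 800 Ω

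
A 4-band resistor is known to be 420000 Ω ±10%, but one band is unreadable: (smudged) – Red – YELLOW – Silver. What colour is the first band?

420000 Ω = 42 × 10^4.
The first band gives digit 4 of the significand, and 4 is yellow.

yellow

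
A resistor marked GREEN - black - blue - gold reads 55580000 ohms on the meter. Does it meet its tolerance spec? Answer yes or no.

no

Green → 5 (first significant figure)
Black → 0 (second significant figure)
Blue → ×10^6 multiplier
Gold → ±5% tolerance
50 × 1000000 = 50000000 Ω
Allowed range: 47500000 Ω to 52500000 Ω.
55580000 ohms lies outside that range.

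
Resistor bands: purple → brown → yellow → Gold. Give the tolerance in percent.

±5%

The last band, gold, is the tolerance band.
Gold corresponds to ±5%.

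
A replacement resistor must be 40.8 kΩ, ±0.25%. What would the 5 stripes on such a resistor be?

40800 Ω = 408 × 10^2.
4 → yellow
0 → black
8 → grey
Multiplier 10^2 → red.
±0.25% tolerance → blue.

yellow, black, grey, red, blue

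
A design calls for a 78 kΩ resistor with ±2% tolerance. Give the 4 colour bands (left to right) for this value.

violet, grey, orange, red

78000 Ω = 78 × 10^3.
7 → violet
8 → grey
Multiplier 10^3 → orange.
±2% tolerance → red.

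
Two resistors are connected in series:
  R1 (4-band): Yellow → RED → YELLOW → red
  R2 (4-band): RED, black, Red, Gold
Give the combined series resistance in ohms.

422000 Ω

R1: yellow, red → 42; yellow ×10^4 → 420000 Ω.
R2: red, black → 20; red ×10^2 → 2000 Ω.
Series: 420000 + 2000 = 422000 Ω.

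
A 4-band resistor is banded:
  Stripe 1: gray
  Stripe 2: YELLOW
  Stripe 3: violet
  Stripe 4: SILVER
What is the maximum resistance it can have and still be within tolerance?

Grey → 8 (first significant figure)
Yellow → 4 (second significant figure)
Violet → ×10^7 multiplier
Silver → ±10% tolerance
84 × 10000000 = 840000000 Ω
Maximum = 840000000 × (1 + 10/100) = 924000000 Ω.

924000000 Ω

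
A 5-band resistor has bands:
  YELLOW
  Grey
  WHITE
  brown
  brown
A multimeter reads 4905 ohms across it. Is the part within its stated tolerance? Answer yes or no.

yes

Yellow → 4 (first significant figure)
Grey → 8 (second significant figure)
White → 9 (third significant figure)
Brown → ×10 multiplier
Brown → ±1% tolerance
489 × 10 = 4890 Ω
Allowed range: 4841.1 Ω to 4938.9 Ω.
4905 ohms lies inside that range.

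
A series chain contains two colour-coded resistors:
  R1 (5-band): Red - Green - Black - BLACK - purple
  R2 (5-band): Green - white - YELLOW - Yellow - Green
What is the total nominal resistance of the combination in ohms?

5940250 Ω

R1: red, green, black → 250; black ×1 → 250 Ω.
R2: green, white, yellow → 594; yellow ×10^4 → 5940000 Ω.
Series: 250 + 5940000 = 5940250 Ω.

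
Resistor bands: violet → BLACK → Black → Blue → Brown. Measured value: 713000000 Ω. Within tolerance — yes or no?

Violet → 7 (first significant figure)
Black → 0 (second significant figure)
Black → 0 (third significant figure)
Blue → ×10^6 multiplier
Brown → ±1% tolerance
700 × 1000000 = 700000000 Ω
Allowed range: 693000000 Ω to 707000000 Ω.
713000000 Ω lies outside that range.

no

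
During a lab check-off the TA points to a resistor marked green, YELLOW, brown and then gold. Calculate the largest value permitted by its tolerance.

567 Ω

Green → 5 (first significant figure)
Yellow → 4 (second significant figure)
Brown → ×10 multiplier
Gold → ±5% tolerance
54 × 10 = 540 Ω
Largest = 540 × (1 + 5/100) = 567 Ω.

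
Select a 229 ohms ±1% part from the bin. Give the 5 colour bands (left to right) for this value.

229 Ω = 229 × 10^0.
2 → red
2 → red
9 → white
Multiplier 10^0 → black.
±1% tolerance → brown.

red, red, white, black, brown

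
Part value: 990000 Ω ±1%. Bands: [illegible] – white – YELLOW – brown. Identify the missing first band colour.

990000 Ω = 99 × 10^4.
The first band gives digit 9 of the significand, and 9 is white.

white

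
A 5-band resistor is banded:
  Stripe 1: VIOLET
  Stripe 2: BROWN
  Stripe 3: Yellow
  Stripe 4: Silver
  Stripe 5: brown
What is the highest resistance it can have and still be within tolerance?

7.2114 Ω

Violet → 7 (first significant figure)
Brown → 1 (second significant figure)
Yellow → 4 (third significant figure)
Silver → ×0.01 multiplier
Brown → ±1% tolerance
714 × 0.01 = 7.14 Ω
Highest = 7.14 × (1 + 1/100) = 7.2114 Ω.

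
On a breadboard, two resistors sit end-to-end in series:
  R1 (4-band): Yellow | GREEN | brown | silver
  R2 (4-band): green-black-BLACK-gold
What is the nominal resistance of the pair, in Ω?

500 Ω

R1: yellow, green → 45; brown ×10 → 450 Ω.
R2: green, black → 50; black ×1 → 50 Ω.
Series: 450 + 50 = 500 Ω.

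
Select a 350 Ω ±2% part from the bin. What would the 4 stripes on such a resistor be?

350 Ω = 35 × 10^1.
3 → orange
5 → green
Multiplier 10^1 → brown.
±2% tolerance → red.

orange, green, brown, red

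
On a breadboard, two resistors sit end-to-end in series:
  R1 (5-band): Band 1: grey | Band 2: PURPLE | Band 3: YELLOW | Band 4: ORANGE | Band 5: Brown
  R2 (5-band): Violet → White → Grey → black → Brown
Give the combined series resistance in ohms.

874798 Ω

R1: grey, violet, yellow → 874; orange ×10^3 → 874000 Ω.
R2: violet, white, grey → 798; black ×1 → 798 Ω.
Series: 874000 + 798 = 874798 Ω.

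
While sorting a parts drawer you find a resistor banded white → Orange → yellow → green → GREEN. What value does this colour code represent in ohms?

White → 9 (first significant figure)
Orange → 3 (second significant figure)
Yellow → 4 (third significant figure)
Green → ×10^5 multiplier
934 × 100000 = 93400000 Ω

93400000 Ω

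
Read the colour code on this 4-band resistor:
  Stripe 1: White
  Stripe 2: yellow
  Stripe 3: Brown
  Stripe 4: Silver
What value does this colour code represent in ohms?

940 Ω

White → 9 (first significant figure)
Yellow → 4 (second significant figure)
Brown → ×10 multiplier
94 × 10 = 940 Ω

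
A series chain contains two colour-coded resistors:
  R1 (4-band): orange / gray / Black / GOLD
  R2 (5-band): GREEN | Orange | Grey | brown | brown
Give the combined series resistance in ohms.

R1: orange, grey → 38; black ×1 → 38 Ω.
R2: green, orange, grey → 538; brown ×10 → 5380 Ω.
Series: 38 + 5380 = 5418 Ω.

5418 Ω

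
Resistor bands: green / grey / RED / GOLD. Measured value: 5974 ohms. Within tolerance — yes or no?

yes

Green → 5 (first significant figure)
Grey → 8 (second significant figure)
Red → ×10^2 multiplier
Gold → ±5% tolerance
58 × 100 = 5800 Ω
Allowed range: 5510 Ω to 6090 Ω.
5974 ohms lies inside that range.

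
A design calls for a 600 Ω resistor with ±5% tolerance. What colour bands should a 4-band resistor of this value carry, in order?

blue, black, brown, gold

600 Ω = 60 × 10^1.
6 → blue
0 → black
Multiplier 10^1 → brown.
±5% tolerance → gold.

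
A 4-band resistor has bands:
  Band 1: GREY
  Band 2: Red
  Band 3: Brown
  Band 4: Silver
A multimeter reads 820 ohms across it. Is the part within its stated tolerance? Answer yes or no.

Grey → 8 (first significant figure)
Red → 2 (second significant figure)
Brown → ×10 multiplier
Silver → ±10% tolerance
82 × 10 = 820 Ω
Allowed range: 738 Ω to 902 Ω.
820 ohms lies inside that range.

yes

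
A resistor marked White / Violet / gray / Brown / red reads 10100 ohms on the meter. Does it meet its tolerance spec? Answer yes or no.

no

White → 9 (first significant figure)
Violet → 7 (second significant figure)
Grey → 8 (third significant figure)
Brown → ×10 multiplier
Red → ±2% tolerance
978 × 10 = 9780 Ω
Allowed range: 9584.4 Ω to 9975.6 Ω.
10100 ohms lies outside that range.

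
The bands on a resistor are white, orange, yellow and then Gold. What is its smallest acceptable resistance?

883500 Ω

White → 9 (first significant figure)
Orange → 3 (second significant figure)
Yellow → ×10^4 multiplier
Gold → ±5% tolerance
93 × 10000 = 930000 Ω
Smallest = 930000 × (1 − 5/100) = 883500 Ω.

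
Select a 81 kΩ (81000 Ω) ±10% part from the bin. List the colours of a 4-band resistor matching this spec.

grey, brown, orange, silver

81000 Ω = 81 × 10^3.
8 → grey
1 → brown
Multiplier 10^3 → orange.
±10% tolerance → silver.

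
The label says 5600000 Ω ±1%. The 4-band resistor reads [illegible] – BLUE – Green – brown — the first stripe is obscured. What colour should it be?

green

5600000 Ω = 56 × 10^5.
The first band gives digit 5 of the significand, and 5 is green.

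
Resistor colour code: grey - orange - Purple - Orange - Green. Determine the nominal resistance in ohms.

Grey → 8 (first significant figure)
Orange → 3 (second significant figure)
Violet → 7 (third significant figure)
Orange → ×10^3 multiplier
837 × 1000 = 837000 Ω

837000 Ω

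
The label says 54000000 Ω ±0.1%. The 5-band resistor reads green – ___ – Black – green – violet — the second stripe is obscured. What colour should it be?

54000000 Ω = 540 × 10^5.
The second band gives digit 4 of the significand, and 4 is yellow.

yellow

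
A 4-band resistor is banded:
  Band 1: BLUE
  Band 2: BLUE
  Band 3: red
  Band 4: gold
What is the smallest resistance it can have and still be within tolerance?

Blue → 6 (first significant figure)
Blue → 6 (second significant figure)
Red → ×10^2 multiplier
Gold → ±5% tolerance
66 × 100 = 6600 Ω
Smallest = 6600 × (1 − 5/100) = 6270 Ω.

6270 Ω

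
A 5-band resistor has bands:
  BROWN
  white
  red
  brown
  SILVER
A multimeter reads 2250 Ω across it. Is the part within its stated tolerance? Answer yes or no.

Brown → 1 (first significant figure)
White → 9 (second significant figure)
Red → 2 (third significant figure)
Brown → ×10 multiplier
Silver → ±10% tolerance
192 × 10 = 1920 Ω
Allowed range: 1728 Ω to 2112 Ω.
2250 Ω lies outside that range.

no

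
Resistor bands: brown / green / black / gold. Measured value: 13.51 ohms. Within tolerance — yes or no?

no

Brown → 1 (first significant figure)
Green → 5 (second significant figure)
Black → ×1 multiplier
Gold → ±5% tolerance
15 × 1 = 15 Ω
Allowed range: 14.25 Ω to 15.75 Ω.
13.51 ohms lies outside that range.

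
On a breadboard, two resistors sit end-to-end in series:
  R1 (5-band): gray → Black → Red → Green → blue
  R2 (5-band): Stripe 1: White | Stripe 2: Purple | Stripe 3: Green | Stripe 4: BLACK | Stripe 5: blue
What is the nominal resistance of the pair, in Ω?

R1: grey, black, red → 802; green ×10^5 → 80200000 Ω.
R2: white, violet, green → 975; black ×1 → 975 Ω.
Series: 80200000 + 975 = 80200975 Ω.

80200975 Ω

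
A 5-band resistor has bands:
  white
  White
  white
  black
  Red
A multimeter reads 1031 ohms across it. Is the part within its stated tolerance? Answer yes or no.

White → 9 (first significant figure)
White → 9 (second significant figure)
White → 9 (third significant figure)
Black → ×1 multiplier
Red → ±2% tolerance
999 × 1 = 999 Ω
Allowed range: 979.02 Ω to 1018.98 Ω.
1031 ohms lies outside that range.

no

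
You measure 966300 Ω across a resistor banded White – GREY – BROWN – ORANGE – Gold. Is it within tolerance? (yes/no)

White → 9 (first significant figure)
Grey → 8 (second significant figure)
Brown → 1 (third significant figure)
Orange → ×10^3 multiplier
Gold → ±5% tolerance
981 × 1000 = 981000 Ω
Allowed range: 931950 Ω to 1030050 Ω.
966300 Ω lies inside that range.

yes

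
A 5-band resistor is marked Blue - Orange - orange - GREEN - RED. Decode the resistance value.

Blue → 6 (first significant figure)
Orange → 3 (second significant figure)
Orange → 3 (third significant figure)
Green → ×10^5 multiplier
633 × 100000 = 63300000 Ω

63300000 Ω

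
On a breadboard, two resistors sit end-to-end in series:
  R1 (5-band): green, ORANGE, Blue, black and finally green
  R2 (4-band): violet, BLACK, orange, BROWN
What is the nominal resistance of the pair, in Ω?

R1: green, orange, blue → 536; black ×1 → 536 Ω.
R2: violet, black → 70; orange ×10^3 → 70000 Ω.
Series: 536 + 70000 = 70536 Ω.

70536 Ω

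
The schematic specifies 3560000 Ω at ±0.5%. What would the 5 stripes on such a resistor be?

3560000 Ω = 356 × 10^4.
3 → orange
5 → green
6 → blue
Multiplier 10^4 → yellow.
±0.5% tolerance → green.

orange, green, blue, yellow, green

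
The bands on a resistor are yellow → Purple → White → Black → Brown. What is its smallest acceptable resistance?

474.21 Ω

Yellow → 4 (first significant figure)
Violet → 7 (second significant figure)
White → 9 (third significant figure)
Black → ×1 multiplier
Brown → ±1% tolerance
479 × 1 = 479 Ω
Smallest = 479 × (1 − 1/100) = 474.21 Ω.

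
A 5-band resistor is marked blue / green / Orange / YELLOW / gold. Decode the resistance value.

Blue → 6 (first significant figure)
Green → 5 (second significant figure)
Orange → 3 (third significant figure)
Yellow → ×10^4 multiplier
653 × 10000 = 6530000 Ω

6530000 Ω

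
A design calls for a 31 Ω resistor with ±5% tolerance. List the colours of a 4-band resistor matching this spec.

orange, brown, black, gold

31 Ω = 31 × 10^0.
3 → orange
1 → brown
Multiplier 10^0 → black.
±5% tolerance → gold.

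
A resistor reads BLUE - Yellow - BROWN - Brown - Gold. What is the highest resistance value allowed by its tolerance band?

Blue → 6 (first significant figure)
Yellow → 4 (second significant figure)
Brown → 1 (third significant figure)
Brown → ×10 multiplier
Gold → ±5% tolerance
641 × 10 = 6410 Ω
Highest = 6410 × (1 + 5/100) = 6730.5 Ω.

6730.5 Ω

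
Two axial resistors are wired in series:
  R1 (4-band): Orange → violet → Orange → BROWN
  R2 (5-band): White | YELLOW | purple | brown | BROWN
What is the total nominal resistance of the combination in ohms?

46470 Ω

R1: orange, violet → 37; orange ×10^3 → 37000 Ω.
R2: white, yellow, violet → 947; brown ×10 → 9470 Ω.
Series: 37000 + 9470 = 46470 Ω.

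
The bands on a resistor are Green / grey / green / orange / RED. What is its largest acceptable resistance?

596700 Ω

Green → 5 (first significant figure)
Grey → 8 (second significant figure)
Green → 5 (third significant figure)
Orange → ×10^3 multiplier
Red → ±2% tolerance
585 × 1000 = 585000 Ω
Largest = 585000 × (1 + 2/100) = 596700 Ω.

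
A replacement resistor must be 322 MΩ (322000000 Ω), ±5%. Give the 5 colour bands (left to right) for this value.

orange, red, red, blue, gold

322000000 Ω = 322 × 10^6.
3 → orange
2 → red
2 → red
Multiplier 10^6 → blue.
±5% tolerance → gold.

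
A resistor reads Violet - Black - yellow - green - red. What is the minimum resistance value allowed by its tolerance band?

68992000 Ω

Violet → 7 (first significant figure)
Black → 0 (second significant figure)
Yellow → 4 (third significant figure)
Green → ×10^5 multiplier
Red → ±2% tolerance
704 × 100000 = 70400000 Ω
Minimum = 70400000 × (1 − 2/100) = 68992000 Ω.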